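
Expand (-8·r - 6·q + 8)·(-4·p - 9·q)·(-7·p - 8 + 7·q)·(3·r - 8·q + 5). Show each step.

(-8·r - 6·q + 8)·(-4·p - 9·q)·(-7·p - 8 + 7·q)·(3·r - 8·q + 5)
= (32·p·r + 72·q·r + 24·p·q + 54·q^2 - 32·p - 72·q)·(-7·p - 8 + 7·q)·(3·r - 8·q + 5)    [distributive law]
= (-224·p^2·r - 256·p·r + 224·p·q·r - 504·p·q·r - 576·q·r + 504·q^2·r - 168·p^2·q - 192·p·q + 168·p·q^2 - 378·p·q^2 - 432·q^2 + 378·q^3 + 224·p^2 + 256·p - 224·p·q + 504·p·q + 576·q - 504·q^2)·(3·r - 8·q + 5)    [distributive law]
= (-224·p^2·r - 256·p·r - 280·p·q·r - 576·q·r + 504·q^2·r - 168·p^2·q + 88·p·q - 210·p·q^2 - 936·q^2 + 378·q^3 + 224·p^2 + 256·p + 576·q)·(3·r - 8·q + 5)    [combine like terms]
= -672·p^2·r^2 + 1792·p^2·q·r - 1120·p^2·r - 768·p·r^2 + 2048·p·q·r - 1280·p·r - 840·p·q·r^2 + 2240·p·q^2·r - 1400·p·q·r - 1728·q·r^2 + 4608·q^2·r - 2880·q·r + 1512·q^2·r^2 - 4032·q^3·r + 2520·q^2·r - 504·p^2·q·r + 1344·p^2·q^2 - 840·p^2·q + 264·p·q·r - 704·p·q^2 + 440·p·q - 630·p·q^2·r + 1680·p·q^3 - 1050·p·q^2 - 2808·q^2·r + 7488·q^3 - 4680·q^2 + 1134·q^3·r - 3024·q^4 + 1890·q^3 + 672·p^2·r - 1792·p^2·q + 1120·p^2 + 768·p·r - 2048·p·q + 1280·p + 1728·q·r - 4608·q^2 + 2880·q    [distributive law]
= -672·p^2·r^2 + 1288·p^2·q·r - 448·p^2·r - 768·p·r^2 + 912·p·q·r - 512·p·r - 840·p·q·r^2 + 1610·p·q^2·r - 1728·q·r^2 + 4320·q^2·r - 1152·q·r + 1512·q^2·r^2 - 2898·q^3·r + 1344·p^2·q^2 - 2632·p^2·q - 1754·p·q^2 - 1608·p·q + 1680·p·q^3 + 9378·q^3 - 9288·q^2 - 3024·q^4 + 1120·p^2 + 1280·p + 2880·q    [combine like terms]

-672·p^2·r^2 + 1288·p^2·q·r - 448·p^2·r - 768·p·r^2 + 912·p·q·r - 512·p·r - 840·p·q·r^2 + 1610·p·q^2·r - 1728·q·r^2 + 4320·q^2·r - 1152·q·r + 1512·q^2·r^2 - 2898·q^3·r + 1344·p^2·q^2 - 2632·p^2·q - 1754·p·q^2 - 1608·p·q + 1680·p·q^3 + 9378·q^3 - 9288·q^2 - 3024·q^4 + 1120·p^2 + 1280·p + 2880·q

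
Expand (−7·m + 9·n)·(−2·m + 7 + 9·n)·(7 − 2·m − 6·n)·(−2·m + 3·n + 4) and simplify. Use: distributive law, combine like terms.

(−7·m + 9·n)·(−2·m + 7 + 9·n)·(7 − 2·m − 6·n)·(−2·m + 3·n + 4)
= (14·m^2 − 49·m − 63·m·n − 18·m·n + 63·n + 81·n^2)·(7 − 2·m − 6·n)·(−2·m + 3·n + 4)    [distributive law]
= (14·m^2 − 49·m − 81·m·n + 63·n + 81·n^2)·(7 − 2·m − 6·n)·(−2·m + 3·n + 4)    [combine like terms]
= (98·m^2 − 28·m^3 − 84·m^2·n − 343·m + 98·m^2 + 294·m·n − 567·m·n + 162·m^2·n + 486·m·n^2 + 441·n − 126·m·n − 378·n^2 + 567·n^2 − 162·m·n^2 − 486·n^3)·(−2·m + 3·n + 4)    [distributive law]
= (196·m^2 − 28·m^3 + 78·m^2·n − 343·m − 399·m·n + 324·m·n^2 + 441·n + 189·n^2 − 486·n^3)·(−2·m + 3·n + 4)    [combine like terms]
= −392·m^3 + 588·m^2·n + 784·m^2 + 56·m^4 − 84·m^3·n − 112·m^3 − 156·m^3·n + 234·m^2·n^2 + 312·m^2·n + 686·m^2 − 1029·m·n − 1372·m + 798·m^2·n − 1197·m·n^2 − 1596·m·n − 648·m^2·n^2 + 972·m·n^3 + 1296·m·n^2 − 882·m·n + 1323·n^2 + 1764·n − 378·m·n^2 + 567·n^3 + 756·n^2 + 972·m·n^3 − 1458·n^4 − 1944·n^3    [distributive law]
= −504·m^3 + 1698·m^2·n + 1470·m^2 + 56·m^4 − 240·m^3·n − 414·m^2·n^2 − 3507·m·n − 1372·m − 279·m·n^2 + 1944·m·n^3 + 2079·n^2 + 1764·n − 1377·n^3 − 1458·n^4    [combine like terms]

−504·m^3 + 1698·m^2·n + 1470·m^2 + 56·m^4 − 240·m^3·n − 414·m^2·n^2 − 3507·m·n − 1372·m − 279·m·n^2 + 1944·m·n^3 + 2079·n^2 + 1764·n − 1377·n^3 − 1458·n^4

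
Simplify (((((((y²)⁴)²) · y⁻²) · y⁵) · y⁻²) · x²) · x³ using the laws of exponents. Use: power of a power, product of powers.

(((((((y²)⁴)²) · y⁻²) · y⁵) · y⁻²) · x²) · x³
= ((((((y²)⁸) · y⁻²) · y⁵) · y⁻²) · x²) · x³    [power of a power]
= ((((y¹⁶ · y⁻²) · y⁵) · y⁻²) · x²) · x³    [power of a power]
= (((y¹⁴ · y⁵) · y⁻²) · x²) · x³    [product of powers]
= ((y¹⁹ · y⁻²) · x²) · x³    [product of powers]
= (y¹⁷ · x²) · x³    [product of powers]
= x⁵y¹⁷    [product of powers]

x⁵y¹⁷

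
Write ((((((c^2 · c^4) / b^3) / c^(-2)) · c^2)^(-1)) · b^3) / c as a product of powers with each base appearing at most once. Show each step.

((((((c^2 · c^4) / b^3) / c^(-2)) · c^2)^(-1)) · b^3) / c
= ((((((c^2 · c^4) / b^3) / c^(-2))^(-1)) · ((c^2)^(-1))) · b^3) / c    [power of a product]
= ((((((c^2 · c^4) / b^3)^(-1)) / ((c^(-2))^(-1))) · ((c^2)^(-1))) · b^3) / c    [power of a quotient]
= ((((((c^2 · c^4)^(-1)) / ((b^3)^(-1))) / ((c^(-2))^(-1))) · ((c^2)^(-1))) · b^3) / c    [power of a quotient]
= (((((((c^2)^(-1)) · ((c^4)^(-1))) / ((b^3)^(-1))) / ((c^(-2))^(-1))) · ((c^2)^(-1))) · b^3) / c    [power of a product]
= (((((c^(-2) · ((c^4)^(-1))) / ((b^3)^(-1))) / ((c^(-2))^(-1))) · ((c^2)^(-1))) · b^3) / c    [power of a power]
= (((((c^(-2) · c^(-4)) / ((b^3)^(-1))) / ((c^(-2))^(-1))) · ((c^2)^(-1))) · b^3) / c    [power of a power]
= ((((c^(-6) / ((b^3)^(-1))) / ((c^(-2))^(-1))) · ((c^2)^(-1))) · b^3) / c    [product of powers]
= ((((c^(-6) / b^(-3)) / ((c^(-2))^(-1))) · ((c^2)^(-1))) · b^3) / c    [power of a power]
= ((((c^(-6) / b^(-3)) / c^2) · ((c^2)^(-1))) · b^3) / c    [power of a power]
= ((((c^(-6) / b^(-3)) / c^2) · c^(-2)) · b^3) / c    [power of a power]
= b^6·c^(-11)    [quotient of powers; product of powers]

b^6·c^(-11)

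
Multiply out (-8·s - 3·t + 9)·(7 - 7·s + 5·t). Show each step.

-119·s + 56·s^2 - 19·s·t + 24·t - 15·t^2 + 63

(-8·s - 3·t + 9)·(7 - 7·s + 5·t)
= -56·s + 56·s^2 - 40·s·t - 21·t + 21·s·t - 15·t^2 + 63 - 63·s + 45·t    [distributive law]
= -119·s + 56·s^2 - 19·s·t + 24·t - 15·t^2 + 63    [combine like terms]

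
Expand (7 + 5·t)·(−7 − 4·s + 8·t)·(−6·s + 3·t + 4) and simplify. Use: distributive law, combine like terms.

(7 + 5·t)·(−7 − 4·s + 8·t)·(−6·s + 3·t + 4)
= (−49 − 28·s + 56·t − 35·t − 20·s·t + 40·t²)·(−6·s + 3·t + 4)    [distributive law]
= (−49 − 28·s + 21·t − 20·s·t + 40·t²)·(−6·s + 3·t + 4)    [combine like terms]
= 294·s − 147·t − 196 + 168·s² − 84·s·t − 112·s − 126·s·t + 63·t² + 84·t + 120·s²·t − 60·s·t² − 80·s·t − 240·s·t² + 120·t³ + 160·t²    [distributive law]
= 182·s − 63·t − 196 + 168·s² − 290·s·t + 223·t² + 120·s²·t − 300·s·t² + 120·t³    [combine like terms]

182·s − 63·t − 196 + 168·s² − 290·s·t + 223·t² + 120·s²·t − 300·s·t² + 120·t³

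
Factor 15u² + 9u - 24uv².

3u(5u + 3 - 8v²)

15u² + 9u - 24uv²
= 3(5u² + 3u - 8uv²)    [factor out 3]
= 3u(5u + 3 - 8v²)    [factor out u]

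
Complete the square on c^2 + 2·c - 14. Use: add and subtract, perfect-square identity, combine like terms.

c^2 + 2·c - 14
= c^2 + 2·c + 1 - 1 - 14    [add and subtract 1]
= (c + 1)^2 - 1 - 14    [perfect-square identity]
= (c + 1)^2 - 15    [combine constants]

(c + 1)^2 - 15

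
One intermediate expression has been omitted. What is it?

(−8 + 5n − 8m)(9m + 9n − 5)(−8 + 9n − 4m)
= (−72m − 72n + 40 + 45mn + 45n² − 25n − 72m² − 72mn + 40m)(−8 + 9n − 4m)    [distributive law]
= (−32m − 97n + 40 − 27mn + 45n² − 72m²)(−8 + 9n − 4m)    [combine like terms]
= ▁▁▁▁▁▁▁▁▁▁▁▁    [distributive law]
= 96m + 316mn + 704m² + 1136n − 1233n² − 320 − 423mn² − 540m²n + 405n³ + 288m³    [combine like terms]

Applying distributive law to the line above:

256m − 288mn + 128m² + 776n − 873n² + 388mn − 320 + 360n − 160m + 216mn − 243mn² + 108m²n − 360n² + 405n³ − 180mn² + 576m² − 648m²n + 288m³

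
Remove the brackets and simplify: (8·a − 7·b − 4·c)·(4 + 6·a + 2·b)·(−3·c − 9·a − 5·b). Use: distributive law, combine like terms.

48·a·c − 288·a^2 + 92·a·b + 72·a^2·c − 432·a^3 − 6·a^2·b + 270·a·b·c + 256·a·b^2 + 164·b·c + 140·b^2 + 82·b^2·c + 70·b^3 + 48·c^2 + 72·a·c^2 + 24·b·c^2

(8·a − 7·b − 4·c)·(4 + 6·a + 2·b)·(−3·c − 9·a − 5·b)
= (32·a + 48·a^2 + 16·a·b − 28·b − 42·a·b − 14·b^2 − 16·c − 24·a·c − 8·b·c)·(−3·c − 9·a − 5·b)    [distributive law]
= (32·a + 48·a^2 − 26·a·b − 28·b − 14·b^2 − 16·c − 24·a·c − 8·b·c)·(−3·c − 9·a − 5·b)    [combine like terms]
= −96·a·c − 288·a^2 − 160·a·b − 144·a^2·c − 432·a^3 − 240·a^2·b + 78·a·b·c + 234·a^2·b + 130·a·b^2 + 84·b·c + 252·a·b + 140·b^2 + 42·b^2·c + 126·a·b^2 + 70·b^3 + 48·c^2 + 144·a·c + 80·b·c + 72·a·c^2 + 216·a^2·c + 120·a·b·c + 24·b·c^2 + 72·a·b·c + 40·b^2·c    [distributive law]
= 48·a·c − 288·a^2 + 92·a·b + 72·a^2·c − 432·a^3 − 6·a^2·b + 270·a·b·c + 256·a·b^2 + 164·b·c + 140·b^2 + 82·b^2·c + 70·b^3 + 48·c^2 + 72·a·c^2 + 24·b·c^2    [combine like terms]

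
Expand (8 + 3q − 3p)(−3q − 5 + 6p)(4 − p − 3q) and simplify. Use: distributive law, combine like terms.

(8 + 3q − 3p)(−3q − 5 + 6p)(4 − p − 3q)
= (−24q − 40 + 48p − 9q^2 − 15q + 18pq + 9pq + 15p − 18p^2)(4 − p − 3q)    [distributive law]
= (−39q − 40 + 63p − 9q^2 + 27pq − 18p^2)(4 − p − 3q)    [combine like terms]
= −156q + 39pq + 117q^2 − 160 + 40p + 120q + 252p − 63p^2 − 189pq − 36q^2 + 9pq^2 + 27q^3 + 108pq − 27p^2q − 81pq^2 − 72p^2 + 18p^3 + 54p^2q    [distributive law]
= −36q − 42pq + 81q^2 − 160 + 292p − 135p^2 − 72pq^2 + 27q^3 + 27p^2q + 18p^3    [combine like terms]

−36q − 42pq + 81q^2 − 160 + 292p − 135p^2 − 72pq^2 + 27q^3 + 27p^2q + 18p^3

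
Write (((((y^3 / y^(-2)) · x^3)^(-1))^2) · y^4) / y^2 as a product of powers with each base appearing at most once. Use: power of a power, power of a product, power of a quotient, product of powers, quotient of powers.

(((((y^3 / y^(-2)) · x^3)^(-1))^2) · y^4) / y^2
= ((((y^3 / y^(-2)) · x^3)^(-2)) · y^4) / y^2    [power of a power]
= ((((y^3 / y^(-2))^(-2)) · ((x^3)^(-2))) · y^4) / y^2    [power of a product]
= (((((y^3)^(-2)) / ((y^(-2))^(-2))) · ((x^3)^(-2))) · y^4) / y^2    [power of a quotient]
= (((y^(-6) / ((y^(-2))^(-2))) · ((x^3)^(-2))) · y^4) / y^2    [power of a power]
= (((y^(-6) / y^4) · ((x^3)^(-2))) · y^4) / y^2    [power of a power]
= ((y^(-10) · ((x^3)^(-2))) · y^4) / y^2    [quotient of powers]
= ((y^(-10) · x^(-6)) · y^4) / y^2    [power of a power]
= x^(-6)·y^(-8)    [quotient of powers; product of powers]

x^(-6)·y^(-8)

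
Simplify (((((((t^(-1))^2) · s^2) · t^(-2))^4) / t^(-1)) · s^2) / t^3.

(((((((t^(-1))^2) · s^2) · t^(-2))^4) / t^(-1)) · s^2) / t^3
= (((((((t^(-1))^2) · s^2)^4) · ((t^(-2))^4)) / t^(-1)) · s^2) / t^3    [power of a product]
= (((((((t^(-1))^2)^4) · ((s^2)^4)) · ((t^(-2))^4)) / t^(-1)) · s^2) / t^3    [power of a product]
= ((((((t^(-1))^8) · ((s^2)^4)) · ((t^(-2))^4)) / t^(-1)) · s^2) / t^3    [power of a power]
= ((((t^(-8) · ((s^2)^4)) · ((t^(-2))^4)) / t^(-1)) · s^2) / t^3    [power of a power]
= ((((t^(-8) · s^8) · ((t^(-2))^4)) / t^(-1)) · s^2) / t^3    [power of a power]
= ((((t^(-8) · s^8) · t^(-8)) / t^(-1)) · s^2) / t^3    [power of a power]
= s^10t^(-18)    [quotient of powers; product of powers]

s^10t^(-18)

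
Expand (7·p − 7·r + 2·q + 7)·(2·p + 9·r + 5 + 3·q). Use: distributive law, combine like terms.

14·p^2 + 49·p·r + 49·p + 25·p·q − 63·r^2 + 28·r − 3·q·r + 31·q + 6·q^2 + 35

(7·p − 7·r + 2·q + 7)·(2·p + 9·r + 5 + 3·q)
= 14·p^2 + 63·p·r + 35·p + 21·p·q − 14·p·r − 63·r^2 − 35·r − 21·q·r + 4·p·q + 18·q·r + 10·q + 6·q^2 + 14·p + 63·r + 35 + 21·q    [distributive law]
= 14·p^2 + 49·p·r + 49·p + 25·p·q − 63·r^2 + 28·r − 3·q·r + 31·q + 6·q^2 + 35    [combine like terms]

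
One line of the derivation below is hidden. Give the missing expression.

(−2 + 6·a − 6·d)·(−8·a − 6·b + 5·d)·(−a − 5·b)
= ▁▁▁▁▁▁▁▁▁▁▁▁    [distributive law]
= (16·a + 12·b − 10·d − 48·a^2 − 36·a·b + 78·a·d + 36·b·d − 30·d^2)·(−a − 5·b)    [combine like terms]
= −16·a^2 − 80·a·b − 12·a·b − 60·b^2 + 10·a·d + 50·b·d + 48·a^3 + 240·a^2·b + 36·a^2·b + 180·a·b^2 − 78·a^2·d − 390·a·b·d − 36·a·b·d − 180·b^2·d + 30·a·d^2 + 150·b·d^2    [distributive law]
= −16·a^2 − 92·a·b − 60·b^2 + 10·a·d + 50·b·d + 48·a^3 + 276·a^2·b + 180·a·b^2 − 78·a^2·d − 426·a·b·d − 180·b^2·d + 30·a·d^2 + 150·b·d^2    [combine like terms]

Applying distributive law to the line above:

(16·a + 12·b − 10·d − 48·a^2 − 36·a·b + 30·a·d + 48·a·d + 36·b·d − 30·d^2)·(−a − 5·b)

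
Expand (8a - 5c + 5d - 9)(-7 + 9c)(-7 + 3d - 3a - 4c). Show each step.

(8a - 5c + 5d - 9)(-7 + 9c)(-7 + 3d - 3a - 4c)
= (-56a + 72ac + 35c - 45c^2 - 35d + 45cd + 63 - 81c)(-7 + 3d - 3a - 4c)    [distributive law]
= (-56a + 72ac - 46c - 45c^2 - 35d + 45cd + 63)(-7 + 3d - 3a - 4c)    [combine like terms]
= 392a - 168ad + 168a^2 + 224ac - 504ac + 216acd - 216a^2c - 288ac^2 + 322c - 138cd + 138ac + 184c^2 + 315c^2 - 135c^2d + 135ac^2 + 180c^3 + 245d - 105d^2 + 105ad + 140cd - 315cd + 135cd^2 - 135acd - 180c^2d - 441 + 189d - 189a - 252c    [distributive law]
= 203a - 63ad + 168a^2 - 142ac + 81acd - 216a^2c - 153ac^2 + 70c - 313cd + 499c^2 - 315c^2d + 180c^3 + 434d - 105d^2 + 135cd^2 - 441    [combine like terms]

203a - 63ad + 168a^2 - 142ac + 81acd - 216a^2c - 153ac^2 + 70c - 313cd + 499c^2 - 315c^2d + 180c^3 + 434d - 105d^2 + 135cd^2 - 441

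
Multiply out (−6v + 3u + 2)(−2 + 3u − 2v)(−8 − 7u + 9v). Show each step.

(−6v + 3u + 2)(−2 + 3u − 2v)(−8 − 7u + 9v)
= (12v − 18uv + 12v^2 − 6u + 9u^2 − 6uv − 4 + 6u − 4v)(−8 − 7u + 9v)    [distributive law]
= (8v − 24uv + 12v^2 + 9u^2 − 4)(−8 − 7u + 9v)    [combine like terms]
= −64v − 56uv + 72v^2 + 192uv + 168u^2v − 216uv^2 − 96v^2 − 84uv^2 + 108v^3 − 72u^2 − 63u^3 + 81u^2v + 32 + 28u − 36v    [distributive law]
= −100v + 136uv − 24v^2 + 249u^2v − 300uv^2 + 108v^3 − 72u^2 − 63u^3 + 32 + 28u    [combine like terms]

−100v + 136uv − 24v^2 + 249u^2v − 300uv^2 + 108v^3 − 72u^2 − 63u^3 + 32 + 28u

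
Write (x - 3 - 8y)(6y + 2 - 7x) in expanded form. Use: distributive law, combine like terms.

(x - 3 - 8y)(6y + 2 - 7x)
= 6xy + 2x - 7x^2 - 18y - 6 + 21x - 48y^2 - 16y + 56xy    [distributive law]
= 62xy + 23x - 7x^2 - 34y - 6 - 48y^2    [combine like terms]

62xy + 23x - 7x^2 - 34y - 6 - 48y^2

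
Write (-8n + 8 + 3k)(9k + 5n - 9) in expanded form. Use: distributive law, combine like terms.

(-8n + 8 + 3k)(9k + 5n - 9)
= -72kn - 40n² + 72n + 72k + 40n - 72 + 27k² + 15kn - 27k    [distributive law]
= -57kn - 40n² + 112n + 45k - 72 + 27k²    [combine like terms]

-57kn - 40n² + 112n + 45k - 72 + 27k²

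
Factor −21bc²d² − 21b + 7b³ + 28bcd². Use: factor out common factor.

−21bc²d² − 21b + 7b³ + 28bcd²
= 7(−3bc²d² − 3b + b³ + 4bcd²)    [factor out 7]
= 7b(−3c²d² − 3 + b² + 4cd²)    [factor out b]

7b(−3c²d² − 3 + b² + 4cd²)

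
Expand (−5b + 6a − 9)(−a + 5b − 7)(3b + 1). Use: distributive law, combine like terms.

(−5b + 6a − 9)(−a + 5b − 7)(3b + 1)
= (5ab − 25b^2 + 35b − 6a^2 + 30ab − 42a + 9a − 45b + 63)(3b + 1)    [distributive law]
= (35ab − 25b^2 − 10b − 6a^2 − 33a + 63)(3b + 1)    [combine like terms]
= 105ab^2 + 35ab − 75b^3 − 25b^2 − 30b^2 − 10b − 18a^2b − 6a^2 − 99ab − 33a + 189b + 63    [distributive law]
= 105ab^2 − 64ab − 75b^3 − 55b^2 + 179b − 18a^2b − 6a^2 − 33a + 63    [combine like terms]

105ab^2 − 64ab − 75b^3 − 55b^2 + 179b − 18a^2b − 6a^2 − 33a + 63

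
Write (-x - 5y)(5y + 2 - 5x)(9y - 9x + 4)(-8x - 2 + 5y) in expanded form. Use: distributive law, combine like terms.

(-x - 5y)(5y + 2 - 5x)(9y - 9x + 4)(-8x - 2 + 5y)
= (-5xy - 2x + 5x² - 25y² - 10y + 25xy)(9y - 9x + 4)(-8x - 2 + 5y)    [distributive law]
= (20xy - 2x + 5x² - 25y² - 10y)(9y - 9x + 4)(-8x - 2 + 5y)    [combine like terms]
= (180xy² - 180x²y + 80xy - 18xy + 18x² - 8x + 45x²y - 45x³ + 20x² - 225y³ + 225xy² - 100y² - 90y² + 90xy - 40y)(-8x - 2 + 5y)    [distributive law]
= (405xy² - 135x²y + 152xy + 38x² - 8x - 45x³ - 225y³ - 190y² - 40y)(-8x - 2 + 5y)    [combine like terms]
= -3240x²y² - 810xy² + 2025xy³ + 1080x³y + 270x²y - 675x²y² - 1216x²y - 304xy + 760xy² - 304x³ - 76x² + 190x²y + 64x² + 16x - 40xy + 360x⁴ + 90x³ - 225x³y + 1800xy³ + 450y³ - 1125y⁴ + 1520xy² + 380y² - 950y³ + 320xy + 80y - 200y²    [distributive law]
= -3915x²y² + 1470xy² + 3825xy³ + 855x³y - 756x²y - 24xy - 214x³ - 12x² + 16x + 360x⁴ - 500y³ - 1125y⁴ + 180y² + 80y    [combine like terms]

-3915x²y² + 1470xy² + 3825xy³ + 855x³y - 756x²y - 24xy - 214x³ - 12x² + 16x + 360x⁴ - 500y³ - 1125y⁴ + 180y² + 80y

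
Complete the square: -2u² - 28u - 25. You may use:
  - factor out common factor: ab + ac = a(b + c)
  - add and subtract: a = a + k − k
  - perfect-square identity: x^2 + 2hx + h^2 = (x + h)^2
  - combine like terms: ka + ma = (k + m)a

-2(u + 7)² + 73

-2u² - 28u - 25
= -2(u² + 14u) - 25    [factor out -2 from the u-terms]
= -2(u² + 14u + 49 - 49) - 25    [add and subtract 49 inside the bracket]
= -2(u + 7)² + 98 - 25    [perfect-square identity]
= -2(u + 7)² + 73    [combine constants]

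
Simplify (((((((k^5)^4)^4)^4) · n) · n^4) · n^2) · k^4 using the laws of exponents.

k^324n^7

(((((((k^5)^4)^4)^4) · n) · n^4) · n^2) · k^4
= ((((((k^5)^4)^16) · n) · n^4) · n^2) · k^4    [power of a power]
= (((((k^5)^64) · n) · n^4) · n^2) · k^4    [power of a power]
= (((k^320 · n) · n^4) · n^2) · k^4    [power of a power]
= k^324n^7    [product of powers]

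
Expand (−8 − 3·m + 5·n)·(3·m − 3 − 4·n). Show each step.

(−8 − 3·m + 5·n)·(3·m − 3 − 4·n)
= −24·m + 24 + 32·n − 9·m^2 + 9·m + 12·m·n + 15·m·n − 15·n − 20·n^2    [distributive law]
= −15·m + 24 + 17·n − 9·m^2 + 27·m·n − 20·n^2    [combine like terms]

−15·m + 24 + 17·n − 9·m^2 + 27·m·n − 20·n^2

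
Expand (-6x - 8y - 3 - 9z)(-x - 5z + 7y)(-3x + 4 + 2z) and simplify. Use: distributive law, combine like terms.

-18x^3 + 15x^2 - 105x^2z + 117xz - 57xz^2 + 102x^2y - 73xy + xyz - 134yz - 46yz^2 + 168xy^2 - 224y^2 - 112y^2z + 12x + 60z + 210z^2 - 84y + 90z^3

(-6x - 8y - 3 - 9z)(-x - 5z + 7y)(-3x + 4 + 2z)
= (6x^2 + 30xz - 42xy + 8xy + 40yz - 56y^2 + 3x + 15z - 21y + 9xz + 45z^2 - 63yz)(-3x + 4 + 2z)    [distributive law]
= (6x^2 + 39xz - 34xy - 23yz - 56y^2 + 3x + 15z - 21y + 45z^2)(-3x + 4 + 2z)    [combine like terms]
= -18x^3 + 24x^2 + 12x^2z - 117x^2z + 156xz + 78xz^2 + 102x^2y - 136xy - 68xyz + 69xyz - 92yz - 46yz^2 + 168xy^2 - 224y^2 - 112y^2z - 9x^2 + 12x + 6xz - 45xz + 60z + 30z^2 + 63xy - 84y - 42yz - 135xz^2 + 180z^2 + 90z^3    [distributive law]
= -18x^3 + 15x^2 - 105x^2z + 117xz - 57xz^2 + 102x^2y - 73xy + xyz - 134yz - 46yz^2 + 168xy^2 - 224y^2 - 112y^2z + 12x + 60z + 210z^2 - 84y + 90z^3    [combine like terms]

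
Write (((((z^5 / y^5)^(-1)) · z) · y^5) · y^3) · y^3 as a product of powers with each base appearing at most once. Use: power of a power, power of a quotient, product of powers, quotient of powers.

y^16·z^(-4)

(((((z^5 / y^5)^(-1)) · z) · y^5) · y^3) · y^3
= ((((((z^5)^(-1)) / ((y^5)^(-1))) · z) · y^5) · y^3) · y^3    [power of a quotient]
= ((((z^(-5) / ((y^5)^(-1))) · z) · y^5) · y^3) · y^3    [power of a power]
= ((((z^(-5) / y^(-5)) · z) · y^5) · y^3) · y^3    [power of a power]
= y^16·z^(-4)    [quotient of powers; product of powers]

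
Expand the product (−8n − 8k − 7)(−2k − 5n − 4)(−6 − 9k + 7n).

(−8n − 8k − 7)(−2k − 5n − 4)(−6 − 9k + 7n)
= (16kn + 40n^2 + 32n + 16k^2 + 40kn + 32k + 14k + 35n + 28)(−6 − 9k + 7n)    [distributive law]
= (56kn + 40n^2 + 67n + 16k^2 + 46k + 28)(−6 − 9k + 7n)    [combine like terms]
= −336kn − 504k^2n + 392kn^2 − 240n^2 − 360kn^2 + 280n^3 − 402n − 603kn + 469n^2 − 96k^2 − 144k^3 + 112k^2n − 276k − 414k^2 + 322kn − 168 − 252k + 196n    [distributive law]
= −617kn − 392k^2n + 32kn^2 + 229n^2 + 280n^3 − 206n − 510k^2 − 144k^3 − 528k − 168    [combine like terms]

−617kn − 392k^2n + 32kn^2 + 229n^2 + 280n^3 − 206n − 510k^2 − 144k^3 − 528k − 168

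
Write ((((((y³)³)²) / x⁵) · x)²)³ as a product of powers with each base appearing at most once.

((((((y³)³)²) / x⁵) · x)²)³
= (((((y³)³)²) / x⁵) · x)⁶    [power of a power]
= (((((y³)³)²) / x⁵)⁶) · (x⁶)    [power of a product]
= (((((y³)³)²)⁶) / ((x⁵)⁶)) · (x⁶)    [power of a quotient]
= ((((y³)³)¹²) / ((x⁵)⁶)) · (x⁶)    [power of a power]
= (((y³)³⁶) / ((x⁵)⁶)) · (x⁶)    [power of a power]
= (y¹⁰⁸ / ((x⁵)⁶)) · (x⁶)    [power of a power]
= (y¹⁰⁸ / x³⁰) · (x⁶)    [power of a power]
= x⁻²⁴·y¹⁰⁸    [quotient of powers]

x⁻²⁴·y¹⁰⁸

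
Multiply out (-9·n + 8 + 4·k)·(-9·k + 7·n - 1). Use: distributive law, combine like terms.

(-9·n + 8 + 4·k)·(-9·k + 7·n - 1)
= 81·k·n - 63·n^2 + 9·n - 72·k + 56·n - 8 - 36·k^2 + 28·k·n - 4·k    [distributive law]
= 109·k·n - 63·n^2 + 65·n - 76·k - 8 - 36·k^2    [combine like terms]

109·k·n - 63·n^2 + 65·n - 76·k - 8 - 36·k^2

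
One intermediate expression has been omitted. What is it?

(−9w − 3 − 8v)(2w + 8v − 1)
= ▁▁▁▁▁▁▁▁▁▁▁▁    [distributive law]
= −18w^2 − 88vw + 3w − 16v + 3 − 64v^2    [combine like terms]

After distributive law, the bracketed line is:

−18w^2 − 72vw + 9w − 6w − 24v + 3 − 16vw − 64v^2 + 8v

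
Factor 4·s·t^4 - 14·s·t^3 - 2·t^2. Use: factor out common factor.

2·t^2(2·s·t^2 - 7·s·t - 1)

4·s·t^4 - 14·s·t^3 - 2·t^2
= 2(2·s·t^4 - 7·s·t^3 - t^2)    [factor out 2]
= 2·t^2(2·s·t^2 - 7·s·t - 1)    [factor out t^2]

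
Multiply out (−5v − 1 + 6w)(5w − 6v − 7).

(−5v − 1 + 6w)(5w − 6v − 7)
= −25vw + 30v^2 + 35v − 5w + 6v + 7 + 30w^2 − 36vw − 42w    [distributive law]
= −61vw + 30v^2 + 41v − 47w + 7 + 30w^2    [combine like terms]

−61vw + 30v^2 + 41v − 47w + 7 + 30w^2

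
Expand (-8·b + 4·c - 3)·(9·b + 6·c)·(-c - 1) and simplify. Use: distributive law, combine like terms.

72·b^2·c + 72·b^2 + 12·b·c^2 + 39·b·c - 24·c^3 - 6·c^2 + 27·b + 18·c

(-8·b + 4·c - 3)·(9·b + 6·c)·(-c - 1)
= (-72·b^2 - 48·b·c + 36·b·c + 24·c^2 - 27·b - 18·c)·(-c - 1)    [distributive law]
= (-72·b^2 - 12·b·c + 24·c^2 - 27·b - 18·c)·(-c - 1)    [combine like terms]
= 72·b^2·c + 72·b^2 + 12·b·c^2 + 12·b·c - 24·c^3 - 24·c^2 + 27·b·c + 27·b + 18·c^2 + 18·c    [distributive law]
= 72·b^2·c + 72·b^2 + 12·b·c^2 + 39·b·c - 24·c^3 - 6·c^2 + 27·b + 18·c    [combine like terms]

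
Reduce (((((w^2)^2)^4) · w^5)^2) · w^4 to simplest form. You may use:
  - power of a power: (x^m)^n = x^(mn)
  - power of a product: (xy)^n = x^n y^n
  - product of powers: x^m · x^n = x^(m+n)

w^46

(((((w^2)^2)^4) · w^5)^2) · w^4
= (((((w^2)^2)^4)^2) · ((w^5)^2)) · w^4    [power of a product]
= ((((w^2)^2)^8) · ((w^5)^2)) · w^4    [power of a power]
= (((w^2)^16) · ((w^5)^2)) · w^4    [power of a power]
= (w^32 · ((w^5)^2)) · w^4    [power of a power]
= (w^32 · w^10) · w^4    [power of a power]
= w^42 · w^4    [product of powers]
= w^46    [product of powers]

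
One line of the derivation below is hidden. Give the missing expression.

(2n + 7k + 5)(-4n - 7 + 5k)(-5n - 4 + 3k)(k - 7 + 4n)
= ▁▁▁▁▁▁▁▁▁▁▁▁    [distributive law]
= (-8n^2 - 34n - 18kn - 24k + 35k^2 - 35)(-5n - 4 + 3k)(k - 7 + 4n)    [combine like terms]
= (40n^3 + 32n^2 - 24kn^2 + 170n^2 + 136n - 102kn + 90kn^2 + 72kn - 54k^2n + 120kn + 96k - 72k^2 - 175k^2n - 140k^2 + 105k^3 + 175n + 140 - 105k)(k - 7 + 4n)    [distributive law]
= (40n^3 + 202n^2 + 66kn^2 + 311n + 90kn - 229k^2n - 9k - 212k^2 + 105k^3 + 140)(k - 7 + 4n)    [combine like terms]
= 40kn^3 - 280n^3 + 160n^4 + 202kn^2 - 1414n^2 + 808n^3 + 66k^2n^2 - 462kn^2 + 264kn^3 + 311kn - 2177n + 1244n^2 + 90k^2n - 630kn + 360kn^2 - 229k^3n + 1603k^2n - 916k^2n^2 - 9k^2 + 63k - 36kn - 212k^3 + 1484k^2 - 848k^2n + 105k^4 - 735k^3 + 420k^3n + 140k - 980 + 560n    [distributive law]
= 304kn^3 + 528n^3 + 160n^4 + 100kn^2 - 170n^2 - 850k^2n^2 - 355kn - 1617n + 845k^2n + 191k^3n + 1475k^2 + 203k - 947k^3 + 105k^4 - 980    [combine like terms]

Applying distributive law to the line above:

(-8n^2 - 14n + 10kn - 28kn - 49k + 35k^2 - 20n - 35 + 25k)(-5n - 4 + 3k)(k - 7 + 4n)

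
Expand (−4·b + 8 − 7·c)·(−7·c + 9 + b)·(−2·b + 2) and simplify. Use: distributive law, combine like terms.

−42·b^2·c + 280·b·c + 48·b^2 − 200·b + 8·b^3 − 238·c + 144 − 98·b·c^2 + 98·c^2

(−4·b + 8 − 7·c)·(−7·c + 9 + b)·(−2·b + 2)
= (28·b·c − 36·b − 4·b^2 − 56·c + 72 + 8·b + 49·c^2 − 63·c − 7·b·c)·(−2·b + 2)    [distributive law]
= (21·b·c − 28·b − 4·b^2 − 119·c + 72 + 49·c^2)·(−2·b + 2)    [combine like terms]
= −42·b^2·c + 42·b·c + 56·b^2 − 56·b + 8·b^3 − 8·b^2 + 238·b·c − 238·c − 144·b + 144 − 98·b·c^2 + 98·c^2    [distributive law]
= −42·b^2·c + 280·b·c + 48·b^2 − 200·b + 8·b^3 − 238·c + 144 − 98·b·c^2 + 98·c^2    [combine like terms]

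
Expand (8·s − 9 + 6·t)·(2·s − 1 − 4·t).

(8·s − 9 + 6·t)·(2·s − 1 − 4·t)
= 16·s^2 − 8·s − 32·s·t − 18·s + 9 + 36·t + 12·s·t − 6·t − 24·t^2    [distributive law]
= 16·s^2 − 26·s − 20·s·t + 9 + 30·t − 24·t^2    [combine like terms]

16·s^2 − 26·s − 20·s·t + 9 + 30·t − 24·t^2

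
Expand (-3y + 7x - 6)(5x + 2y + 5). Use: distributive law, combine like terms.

(-3y + 7x - 6)(5x + 2y + 5)
= -15xy - 6y^2 - 15y + 35x^2 + 14xy + 35x - 30x - 12y - 30    [distributive law]
= -xy - 6y^2 - 27y + 35x^2 + 5x - 30    [combine like terms]

-xy - 6y^2 - 27y + 35x^2 + 5x - 30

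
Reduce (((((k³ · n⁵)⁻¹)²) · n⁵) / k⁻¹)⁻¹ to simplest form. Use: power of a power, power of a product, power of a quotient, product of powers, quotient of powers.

(((((k³ · n⁵)⁻¹)²) · n⁵) / k⁻¹)⁻¹
= (((((k³ · n⁵)⁻¹)²) · n⁵)⁻¹) / ((k⁻¹)⁻¹)    [power of a quotient]
= (((((k³ · n⁵)⁻¹)²)⁻¹) · ((n⁵)⁻¹)) / ((k⁻¹)⁻¹)    [power of a product]
= ((((k³ · n⁵)⁻¹)⁻²) · ((n⁵)⁻¹)) / ((k⁻¹)⁻¹)    [power of a power]
= (((k³ · n⁵)²) · ((n⁵)⁻¹)) / ((k⁻¹)⁻¹)    [power of a power]
= ((((k³)²) · ((n⁵)²)) · ((n⁵)⁻¹)) / ((k⁻¹)⁻¹)    [power of a product]
= ((k⁶ · ((n⁵)²)) · ((n⁵)⁻¹)) / ((k⁻¹)⁻¹)    [power of a power]
= ((k⁶ · n¹⁰) · ((n⁵)⁻¹)) / ((k⁻¹)⁻¹)    [power of a power]
= ((k⁶ · n¹⁰) · n⁻⁵) / ((k⁻¹)⁻¹)    [power of a power]
= ((k⁶ · n¹⁰) · n⁻⁵) / k    [power of a power]
= k⁵n⁵    [quotient of powers; product of powers]

k⁵n⁵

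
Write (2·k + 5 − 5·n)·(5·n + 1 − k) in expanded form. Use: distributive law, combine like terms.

15·k·n − 3·k − 2·k² + 20·n + 5 − 25·n²

(2·k + 5 − 5·n)·(5·n + 1 − k)
= 10·k·n + 2·k − 2·k² + 25·n + 5 − 5·k − 25·n² − 5·n + 5·k·n    [distributive law]
= 15·k·n − 3·k − 2·k² + 20·n + 5 − 25·n²    [combine like terms]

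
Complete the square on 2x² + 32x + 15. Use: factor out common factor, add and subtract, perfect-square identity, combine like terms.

2x² + 32x + 15
= 2(x² + 16x) + 15    [factor out 2 from the x-terms]
= 2(x² + 16x + 64 - 64) + 15    [add and subtract 64 inside the bracket]
= 2(x + 8)² - 128 + 15    [perfect-square identity]
= 2(x + 8)² - 113    [combine constants]

2(x + 8)² - 113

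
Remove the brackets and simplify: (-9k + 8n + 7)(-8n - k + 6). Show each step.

64kn + 9k^2 - 61k - 64n^2 - 8n + 42

(-9k + 8n + 7)(-8n - k + 6)
= 72kn + 9k^2 - 54k - 64n^2 - 8kn + 48n - 56n - 7k + 42    [distributive law]
= 64kn + 9k^2 - 61k - 64n^2 - 8n + 42    [combine like terms]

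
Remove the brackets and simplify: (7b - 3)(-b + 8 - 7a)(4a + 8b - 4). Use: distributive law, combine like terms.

(7b - 3)(-b + 8 - 7a)(4a + 8b - 4)
= (-7b² + 56b - 49ab + 3b - 24 + 21a)(4a + 8b - 4)    [distributive law]
= (-7b² + 59b - 49ab - 24 + 21a)(4a + 8b - 4)    [combine like terms]
= -28ab² - 56b³ + 28b² + 236ab + 472b² - 236b - 196a²b - 392ab² + 196ab - 96a - 192b + 96 + 84a² + 168ab - 84a    [distributive law]
= -420ab² - 56b³ + 500b² + 600ab - 428b - 196a²b - 180a + 96 + 84a²    [combine like terms]

-420ab² - 56b³ + 500b² + 600ab - 428b - 196a²b - 180a + 96 + 84a²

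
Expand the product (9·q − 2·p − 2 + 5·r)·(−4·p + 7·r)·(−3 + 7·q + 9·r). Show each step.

164·p·q − 252·p·q² − 562·p·q·r − 287·q·r + 441·q²·r + 812·q·r² − 24·p² + 56·p²·q + 72·p²·r + 174·p·r − 306·p·r² − 24·p + 42·r − 231·r² + 315·r³

(9·q − 2·p − 2 + 5·r)·(−4·p + 7·r)·(−3 + 7·q + 9·r)
= (−36·p·q + 63·q·r + 8·p² − 14·p·r + 8·p − 14·r − 20·p·r + 35·r²)·(−3 + 7·q + 9·r)    [distributive law]
= (−36·p·q + 63·q·r + 8·p² − 34·p·r + 8·p − 14·r + 35·r²)·(−3 + 7·q + 9·r)    [combine like terms]
= 108·p·q − 252·p·q² − 324·p·q·r − 189·q·r + 441·q²·r + 567·q·r² − 24·p² + 56·p²·q + 72·p²·r + 102·p·r − 238·p·q·r − 306·p·r² − 24·p + 56·p·q + 72·p·r + 42·r − 98·q·r − 126·r² − 105·r² + 245·q·r² + 315·r³    [distributive law]
= 164·p·q − 252·p·q² − 562·p·q·r − 287·q·r + 441·q²·r + 812·q·r² − 24·p² + 56·p²·q + 72·p²·r + 174·p·r − 306·p·r² − 24·p + 42·r − 231·r² + 315·r³    [combine like terms]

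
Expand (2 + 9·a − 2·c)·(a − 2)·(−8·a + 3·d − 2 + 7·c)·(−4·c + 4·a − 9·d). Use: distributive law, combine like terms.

(2 + 9·a − 2·c)·(a − 2)·(−8·a + 3·d − 2 + 7·c)·(−4·c + 4·a − 9·d)
= (2·a − 4 + 9·a^2 − 18·a − 2·a·c + 4·c)·(−8·a + 3·d − 2 + 7·c)·(−4·c + 4·a − 9·d)    [distributive law]
= (−16·a − 4 + 9·a^2 − 2·a·c + 4·c)·(−8·a + 3·d − 2 + 7·c)·(−4·c + 4·a − 9·d)    [combine like terms]
= (128·a^2 − 48·a·d + 32·a − 112·a·c + 32·a − 12·d + 8 − 28·c − 72·a^3 + 27·a^2·d − 18·a^2 + 63·a^2·c + 16·a^2·c − 6·a·c·d + 4·a·c − 14·a·c^2 − 32·a·c + 12·c·d − 8·c + 28·c^2)·(−4·c + 4·a − 9·d)    [distributive law]
= (110·a^2 − 48·a·d + 64·a − 140·a·c − 12·d + 8 − 36·c − 72·a^3 + 27·a^2·d + 79·a^2·c − 6·a·c·d − 14·a·c^2 + 12·c·d + 28·c^2)·(−4·c + 4·a − 9·d)    [combine like terms]
= −440·a^2·c + 440·a^3 − 990·a^2·d + 192·a·c·d − 192·a^2·d + 432·a·d^2 − 256·a·c + 256·a^2 − 576·a·d + 560·a·c^2 − 560·a^2·c + 1260·a·c·d + 48·c·d − 48·a·d + 108·d^2 − 32·c + 32·a − 72·d + 144·c^2 − 144·a·c + 324·c·d + 288·a^3·c − 288·a^4 + 648·a^3·d − 108·a^2·c·d + 108·a^3·d − 243·a^2·d^2 − 316·a^2·c^2 + 316·a^3·c − 711·a^2·c·d + 24·a·c^2·d − 24·a^2·c·d + 54·a·c·d^2 + 56·a·c^3 − 56·a^2·c^2 + 126·a·c^2·d − 48·c^2·d + 48·a·c·d − 108·c·d^2 − 112·c^3 + 112·a·c^2 − 252·c^2·d    [distributive law]
= −1000·a^2·c + 440·a^3 − 1182·a^2·d + 1500·a·c·d + 432·a·d^2 − 400·a·c + 256·a^2 − 624·a·d + 672·a·c^2 + 372·c·d + 108·d^2 − 32·c + 32·a − 72·d + 144·c^2 + 604·a^3·c − 288·a^4 + 756·a^3·d − 843·a^2·c·d − 243·a^2·d^2 − 372·a^2·c^2 + 150·a·c^2·d + 54·a·c·d^2 + 56·a·c^3 − 300·c^2·d − 108·c·d^2 − 112·c^3    [combine like terms]

−1000·a^2·c + 440·a^3 − 1182·a^2·d + 1500·a·c·d + 432·a·d^2 − 400·a·c + 256·a^2 − 624·a·d + 672·a·c^2 + 372·c·d + 108·d^2 − 32·c + 32·a − 72·d + 144·c^2 + 604·a^3·c − 288·a^4 + 756·a^3·d − 843·a^2·c·d − 243·a^2·d^2 − 372·a^2·c^2 + 150·a·c^2·d + 54·a·c·d^2 + 56·a·c^3 − 300·c^2·d − 108·c·d^2 − 112·c^3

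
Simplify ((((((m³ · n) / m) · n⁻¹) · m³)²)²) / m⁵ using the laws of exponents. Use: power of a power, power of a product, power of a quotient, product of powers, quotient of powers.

((((((m³ · n) / m) · n⁻¹) · m³)²)²) / m⁵
= (((((m³ · n) / m) · n⁻¹) · m³)⁴) / m⁵    [power of a power]
= (((((m³ · n) / m) · n⁻¹)⁴) · ((m³)⁴)) / m⁵    [power of a product]
= (((((m³ · n) / m)⁴) · ((n⁻¹)⁴)) · ((m³)⁴)) / m⁵    [power of a product]
= (((((m³ · n)⁴) / (m⁴)) · ((n⁻¹)⁴)) · ((m³)⁴)) / m⁵    [power of a quotient]
= ((((((m³)⁴) · (n⁴)) / (m⁴)) · ((n⁻¹)⁴)) · ((m³)⁴)) / m⁵    [power of a product]
= ((((m¹² · (n⁴)) / (m⁴)) · ((n⁻¹)⁴)) · ((m³)⁴)) / m⁵    [power of a power]
= ((((m¹² · n⁴) / m⁴) · n⁻⁴) · ((m³)⁴)) / m⁵    [power of a power]
= ((((m¹² · n⁴) / m⁴) · n⁻⁴) · m¹²) / m⁵    [power of a power]
= m¹⁵    [quotient of powers; product of powers]

m¹⁵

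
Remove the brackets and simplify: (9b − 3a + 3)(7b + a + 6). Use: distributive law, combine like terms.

63b^2 − 12ab + 75b − 3a^2 − 15a + 18

(9b − 3a + 3)(7b + a + 6)
= 63b^2 + 9ab + 54b − 21ab − 3a^2 − 18a + 21b + 3a + 18    [distributive law]
= 63b^2 − 12ab + 75b − 3a^2 − 15a + 18    [combine like terms]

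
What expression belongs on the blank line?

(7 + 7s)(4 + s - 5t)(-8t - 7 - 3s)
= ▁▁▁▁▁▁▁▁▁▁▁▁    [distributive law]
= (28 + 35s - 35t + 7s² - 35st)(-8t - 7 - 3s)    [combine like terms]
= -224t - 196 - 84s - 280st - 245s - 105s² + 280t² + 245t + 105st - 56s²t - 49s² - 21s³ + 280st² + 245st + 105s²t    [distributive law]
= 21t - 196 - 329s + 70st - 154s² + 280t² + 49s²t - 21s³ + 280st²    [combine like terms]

Applying distributive law to the line above:

(28 + 7s - 35t + 28s + 7s² - 35st)(-8t - 7 - 3s)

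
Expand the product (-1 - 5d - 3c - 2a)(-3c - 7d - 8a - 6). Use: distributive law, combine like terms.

(-1 - 5d - 3c - 2a)(-3c - 7d - 8a - 6)
= 3c + 7d + 8a + 6 + 15cd + 35d² + 40ad + 30d + 9c² + 21cd + 24ac + 18c + 6ac + 14ad + 16a² + 12a    [distributive law]
= 21c + 37d + 20a + 6 + 36cd + 35d² + 54ad + 9c² + 30ac + 16a²    [combine like terms]

21c + 37d + 20a + 6 + 36cd + 35d² + 54ad + 9c² + 30ac + 16a²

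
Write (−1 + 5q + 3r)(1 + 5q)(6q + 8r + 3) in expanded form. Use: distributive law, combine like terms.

−6q + r − 3 + 150q^3 + 290q^2r + 75q^2 + 63qr + 24r^2 + 120qr^2

(−1 + 5q + 3r)(1 + 5q)(6q + 8r + 3)
= (−1 − 5q + 5q + 25q^2 + 3r + 15qr)(6q + 8r + 3)    [distributive law]
= (−1 + 25q^2 + 3r + 15qr)(6q + 8r + 3)    [combine like terms]
= −6q − 8r − 3 + 150q^3 + 200q^2r + 75q^2 + 18qr + 24r^2 + 9r + 90q^2r + 120qr^2 + 45qr    [distributive law]
= −6q + r − 3 + 150q^3 + 290q^2r + 75q^2 + 63qr + 24r^2 + 120qr^2    [combine like terms]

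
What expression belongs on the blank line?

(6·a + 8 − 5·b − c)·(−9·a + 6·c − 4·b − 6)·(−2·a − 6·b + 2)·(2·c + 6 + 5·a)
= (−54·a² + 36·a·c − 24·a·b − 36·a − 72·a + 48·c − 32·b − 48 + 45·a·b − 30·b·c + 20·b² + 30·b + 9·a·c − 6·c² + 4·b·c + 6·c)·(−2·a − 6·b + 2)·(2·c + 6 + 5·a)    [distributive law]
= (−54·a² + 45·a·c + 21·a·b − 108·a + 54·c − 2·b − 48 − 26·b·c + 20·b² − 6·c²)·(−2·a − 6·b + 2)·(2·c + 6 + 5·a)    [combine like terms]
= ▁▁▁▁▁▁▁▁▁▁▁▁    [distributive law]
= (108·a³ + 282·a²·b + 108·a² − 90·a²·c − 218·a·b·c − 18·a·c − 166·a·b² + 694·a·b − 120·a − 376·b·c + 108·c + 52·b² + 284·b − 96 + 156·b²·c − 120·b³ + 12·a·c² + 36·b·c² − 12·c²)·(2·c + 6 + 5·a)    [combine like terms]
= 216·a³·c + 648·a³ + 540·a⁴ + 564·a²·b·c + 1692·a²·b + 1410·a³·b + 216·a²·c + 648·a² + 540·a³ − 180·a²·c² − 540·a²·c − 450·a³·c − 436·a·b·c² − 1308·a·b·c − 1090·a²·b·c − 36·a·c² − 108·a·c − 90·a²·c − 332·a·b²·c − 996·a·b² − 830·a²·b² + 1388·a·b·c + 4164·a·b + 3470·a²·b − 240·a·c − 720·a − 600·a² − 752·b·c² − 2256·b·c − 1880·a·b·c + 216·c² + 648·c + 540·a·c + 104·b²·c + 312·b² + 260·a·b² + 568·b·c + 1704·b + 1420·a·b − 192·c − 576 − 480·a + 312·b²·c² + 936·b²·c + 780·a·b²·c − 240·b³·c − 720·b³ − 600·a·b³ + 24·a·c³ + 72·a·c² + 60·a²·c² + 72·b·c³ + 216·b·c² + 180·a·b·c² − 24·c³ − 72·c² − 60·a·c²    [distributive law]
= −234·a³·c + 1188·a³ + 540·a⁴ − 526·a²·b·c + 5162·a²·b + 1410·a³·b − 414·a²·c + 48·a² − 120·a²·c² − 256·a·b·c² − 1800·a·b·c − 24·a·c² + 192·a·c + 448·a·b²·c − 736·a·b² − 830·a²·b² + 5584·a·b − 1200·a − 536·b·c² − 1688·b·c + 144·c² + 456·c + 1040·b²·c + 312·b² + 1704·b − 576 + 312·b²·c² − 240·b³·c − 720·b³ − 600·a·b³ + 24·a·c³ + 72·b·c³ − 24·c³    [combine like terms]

Applying distributive law to the line above:

(108·a³ + 324·a²·b − 108·a² − 90·a²·c − 270·a·b·c + 90·a·c − 42·a²·b − 126·a·b² + 42·a·b + 216·a² + 648·a·b − 216·a − 108·a·c − 324·b·c + 108·c + 4·a·b + 12·b² − 4·b + 96·a + 288·b − 96 + 52·a·b·c + 156·b²·c − 52·b·c − 40·a·b² − 120·b³ + 40·b² + 12·a·c² + 36·b·c² − 12·c²)·(2·c + 6 + 5·a)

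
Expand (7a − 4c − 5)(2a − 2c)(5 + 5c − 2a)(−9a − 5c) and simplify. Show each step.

(7a − 4c − 5)(2a − 2c)(5 + 5c − 2a)(−9a − 5c)
= (14a^2 − 14ac − 8ac + 8c^2 − 10a + 10c)(5 + 5c − 2a)(−9a − 5c)    [distributive law]
= (14a^2 − 22ac + 8c^2 − 10a + 10c)(5 + 5c − 2a)(−9a − 5c)    [combine like terms]
= (70a^2 + 70a^2c − 28a^3 − 110ac − 110ac^2 + 44a^2c + 40c^2 + 40c^3 − 16ac^2 − 50a − 50ac + 20a^2 + 50c + 50c^2 − 20ac)(−9a − 5c)    [distributive law]
= (90a^2 + 114a^2c − 28a^3 − 180ac − 126ac^2 + 90c^2 + 40c^3 − 50a + 50c)(−9a − 5c)    [combine like terms]
= −810a^3 − 450a^2c − 1026a^3c − 570a^2c^2 + 252a^4 + 140a^3c + 1620a^2c + 900ac^2 + 1134a^2c^2 + 630ac^3 − 810ac^2 − 450c^3 − 360ac^3 − 200c^4 + 450a^2 + 250ac − 450ac − 250c^2    [distributive law]
= −810a^3 + 1170a^2c − 886a^3c + 564a^2c^2 + 252a^4 + 90ac^2 + 270ac^3 − 450c^3 − 200c^4 + 450a^2 − 200ac − 250c^2    [combine like terms]

−810a^3 + 1170a^2c − 886a^3c + 564a^2c^2 + 252a^4 + 90ac^2 + 270ac^3 − 450c^3 − 200c^4 + 450a^2 − 200ac − 250c^2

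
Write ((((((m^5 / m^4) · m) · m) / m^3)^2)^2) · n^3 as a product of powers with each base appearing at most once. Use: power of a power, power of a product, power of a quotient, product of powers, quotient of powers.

n^3

((((((m^5 / m^4) · m) · m) / m^3)^2)^2) · n^3
= (((((m^5 / m^4) · m) · m) / m^3)^4) · n^3    [power of a power]
= (((((m^5 / m^4) · m) · m)^4) / ((m^3)^4)) · n^3    [power of a quotient]
= (((((m^5 / m^4) · m)^4) · (m^4)) / ((m^3)^4)) · n^3    [power of a product]
= (((((m^5 / m^4)^4) · (m^4)) · (m^4)) / ((m^3)^4)) · n^3    [power of a product]
= ((((((m^5)^4) / ((m^4)^4)) · (m^4)) · (m^4)) / ((m^3)^4)) · n^3    [power of a quotient]
= ((((m^20 / ((m^4)^4)) · (m^4)) · (m^4)) / ((m^3)^4)) · n^3    [power of a power]
= ((((m^20 / m^16) · (m^4)) · (m^4)) / ((m^3)^4)) · n^3    [power of a power]
= (((m^4 · (m^4)) · (m^4)) / ((m^3)^4)) · n^3    [quotient of powers]
= ((m^8 · (m^4)) / ((m^3)^4)) · n^3    [product of powers]
= (m^12 / ((m^3)^4)) · n^3    [product of powers]
= (m^12 / m^12) · n^3    [power of a power]
= m^0 · n^3    [quotient of powers]
= n^3    [rearrange]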